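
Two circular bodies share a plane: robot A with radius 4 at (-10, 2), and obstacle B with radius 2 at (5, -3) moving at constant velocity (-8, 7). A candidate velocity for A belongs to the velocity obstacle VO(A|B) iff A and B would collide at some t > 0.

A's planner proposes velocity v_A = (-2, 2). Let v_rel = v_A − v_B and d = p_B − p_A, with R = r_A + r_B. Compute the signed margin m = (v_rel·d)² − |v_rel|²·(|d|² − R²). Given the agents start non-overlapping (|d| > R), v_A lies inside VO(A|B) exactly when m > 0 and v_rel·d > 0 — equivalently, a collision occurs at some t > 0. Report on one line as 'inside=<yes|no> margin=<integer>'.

d = (15, -5),  |d|² = 250;  R = 4+2 = 6,  c = 250−6² = 214
v_rel = (6, -5),  |v_rel|² = 61;  v_rel·d = (6)·(15) + (-5)·(-5) = 115
61·t² − 230·t + 214 = 0  ⇒  m = 115² − 61·214 = 171
m = 171 > 0,  v_rel·d = 115 > 0  ⇒  inside

inside=yes margin=171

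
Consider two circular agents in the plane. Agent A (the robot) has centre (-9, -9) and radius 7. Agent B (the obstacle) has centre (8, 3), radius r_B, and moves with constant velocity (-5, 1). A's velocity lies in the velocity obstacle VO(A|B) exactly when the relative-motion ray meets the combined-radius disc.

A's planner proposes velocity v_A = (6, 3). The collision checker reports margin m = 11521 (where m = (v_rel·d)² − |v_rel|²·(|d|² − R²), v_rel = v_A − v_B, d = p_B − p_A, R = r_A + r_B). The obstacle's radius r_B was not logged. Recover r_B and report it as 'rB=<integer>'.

m = 11521
d = (17, 12);  v_rel = (11, 2),  |v_rel|² = 125
v_rel×d = (11)·(12) − (2)·(17) = 98
since m = R²·125 − 98²:  R² = (9604 + 11521) / 125 = 169
R = √169 = 13  ⇒  r_B = 13 − 7 = 6

rB=6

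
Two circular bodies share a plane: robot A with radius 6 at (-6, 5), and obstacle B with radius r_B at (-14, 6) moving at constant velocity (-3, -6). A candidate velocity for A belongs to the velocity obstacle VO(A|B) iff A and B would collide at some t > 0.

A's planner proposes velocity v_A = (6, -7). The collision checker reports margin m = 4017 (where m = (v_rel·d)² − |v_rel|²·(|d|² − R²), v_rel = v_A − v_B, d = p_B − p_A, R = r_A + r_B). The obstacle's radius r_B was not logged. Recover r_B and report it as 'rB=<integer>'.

m = 4017
d = (-8, 1);  v_rel = (9, -1),  |v_rel|² = 82
v_rel×d = (9)·(1) − (-1)·(-8) = 1
since m = R²·82 − 1²:  R² = (1 + 4017) / 82 = 49
R = √49 = 7  ⇒  r_B = 7 − 6 = 1

rB=1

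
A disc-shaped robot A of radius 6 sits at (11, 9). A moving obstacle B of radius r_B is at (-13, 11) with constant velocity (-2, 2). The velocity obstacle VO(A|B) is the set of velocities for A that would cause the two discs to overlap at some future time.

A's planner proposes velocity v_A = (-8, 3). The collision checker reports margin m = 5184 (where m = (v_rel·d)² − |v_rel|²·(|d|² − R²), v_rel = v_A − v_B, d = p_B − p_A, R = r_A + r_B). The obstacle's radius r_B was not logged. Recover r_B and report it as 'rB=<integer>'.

m = 5184
d = (-24, 2);  v_rel = (-6, 1),  |v_rel|² = 37
v_rel×d = (-6)·(2) − (1)·(-24) = 12
since m = R²·37 − 12²:  R² = (144 + 5184) / 37 = 144
R = √144 = 12  ⇒  r_B = 12 − 6 = 6

rB=6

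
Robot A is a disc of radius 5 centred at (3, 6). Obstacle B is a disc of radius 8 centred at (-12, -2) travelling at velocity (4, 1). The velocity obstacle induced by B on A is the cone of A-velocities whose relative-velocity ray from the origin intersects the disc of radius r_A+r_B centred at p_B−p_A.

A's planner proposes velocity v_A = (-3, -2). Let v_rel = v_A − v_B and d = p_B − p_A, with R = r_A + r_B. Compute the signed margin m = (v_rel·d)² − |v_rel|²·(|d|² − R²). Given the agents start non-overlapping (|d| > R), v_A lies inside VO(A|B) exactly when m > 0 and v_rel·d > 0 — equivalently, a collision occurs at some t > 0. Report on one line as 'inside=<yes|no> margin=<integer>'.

d = (-15, -8),  |d|² = 289;  R = 5+8 = 13,  c = 289−13² = 120
v_rel = (-7, -3),  |v_rel|² = 58;  v_rel·d = (-7)·(-15) + (-3)·(-8) = 129
58·t² − 258·t + 120 = 0  ⇒  m = 129² − 58·120 = 9681
m = 9681 > 0,  v_rel·d = 129 > 0  ⇒  inside

inside=yes margin=9681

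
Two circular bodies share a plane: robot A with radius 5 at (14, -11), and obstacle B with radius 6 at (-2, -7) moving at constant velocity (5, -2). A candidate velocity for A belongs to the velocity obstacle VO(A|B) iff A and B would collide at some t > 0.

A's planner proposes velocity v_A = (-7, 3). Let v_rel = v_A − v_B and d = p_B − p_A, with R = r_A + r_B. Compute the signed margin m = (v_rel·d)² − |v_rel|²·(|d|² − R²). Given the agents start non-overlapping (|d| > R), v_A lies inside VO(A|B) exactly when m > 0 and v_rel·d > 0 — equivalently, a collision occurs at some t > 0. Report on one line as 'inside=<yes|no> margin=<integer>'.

d = (-16, 4),  |d|² = 272;  R = 5+6 = 11,  c = 272−11² = 151
v_rel = (-12, 5),  |v_rel|² = 169;  v_rel·d = (-12)·(-16) + (5)·(4) = 212
169·t² − 424·t + 151 = 0  ⇒  m = 212² − 169·151 = 19425
m = 19425 > 0,  v_rel·d = 212 > 0  ⇒  inside

inside=yes margin=19425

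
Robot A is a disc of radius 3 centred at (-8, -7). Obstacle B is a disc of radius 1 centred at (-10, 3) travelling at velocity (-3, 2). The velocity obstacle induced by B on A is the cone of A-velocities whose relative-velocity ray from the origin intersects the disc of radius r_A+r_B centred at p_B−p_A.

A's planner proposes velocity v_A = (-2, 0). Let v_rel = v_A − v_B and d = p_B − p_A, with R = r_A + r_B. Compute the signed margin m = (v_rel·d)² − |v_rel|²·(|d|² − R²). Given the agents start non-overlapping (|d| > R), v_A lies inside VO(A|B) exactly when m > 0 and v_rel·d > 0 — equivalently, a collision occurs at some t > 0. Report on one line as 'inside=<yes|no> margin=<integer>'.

d = (-2, 10),  |d|² = 104;  R = 3+1 = 4,  c = 104−4² = 88
v_rel = (1, -2),  |v_rel|² = 5;  v_rel·d = (1)·(-2) + (-2)·(10) = -22
5·t² + 44·t + 88 = 0  ⇒  m = (-22)² − 5·88 = 44
m = 44 > 0,  v_rel·d = -22 < 0  ⇒  outside

inside=no margin=44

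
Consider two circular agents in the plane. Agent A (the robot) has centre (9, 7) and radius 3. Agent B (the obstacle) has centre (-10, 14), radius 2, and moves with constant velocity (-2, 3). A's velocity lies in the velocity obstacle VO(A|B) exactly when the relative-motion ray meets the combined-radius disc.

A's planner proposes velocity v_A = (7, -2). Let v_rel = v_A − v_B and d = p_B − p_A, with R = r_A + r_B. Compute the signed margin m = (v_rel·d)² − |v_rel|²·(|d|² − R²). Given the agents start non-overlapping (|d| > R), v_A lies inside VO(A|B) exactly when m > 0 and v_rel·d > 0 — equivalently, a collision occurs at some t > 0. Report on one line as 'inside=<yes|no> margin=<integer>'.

d = (-19, 7),  |d|² = 410;  R = 3+2 = 5,  c = 410−5² = 385
v_rel = (9, -5),  |v_rel|² = 106;  v_rel·d = (9)·(-19) + (-5)·(7) = -206
106·t² + 412·t + 385 = 0  ⇒  m = (-206)² − 106·385 = 1626
m = 1626 > 0,  v_rel·d = -206 < 0  ⇒  outside

inside=no margin=1626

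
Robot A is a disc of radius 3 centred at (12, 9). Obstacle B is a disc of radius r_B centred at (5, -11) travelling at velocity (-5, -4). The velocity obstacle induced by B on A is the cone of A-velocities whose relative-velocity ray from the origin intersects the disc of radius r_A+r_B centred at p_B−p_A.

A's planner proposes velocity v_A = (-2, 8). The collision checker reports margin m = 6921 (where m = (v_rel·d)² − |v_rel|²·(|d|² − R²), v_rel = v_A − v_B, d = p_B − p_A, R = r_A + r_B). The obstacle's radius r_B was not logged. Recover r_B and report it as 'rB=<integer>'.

m = 6921
d = (-7, -20);  v_rel = (3, 12),  |v_rel|² = 153
v_rel×d = (3)·(-20) − (12)·(-7) = 24
since m = R²·153 − 24²:  R² = (576 + 6921) / 153 = 49
R = √49 = 7  ⇒  r_B = 7 − 3 = 4

rB=4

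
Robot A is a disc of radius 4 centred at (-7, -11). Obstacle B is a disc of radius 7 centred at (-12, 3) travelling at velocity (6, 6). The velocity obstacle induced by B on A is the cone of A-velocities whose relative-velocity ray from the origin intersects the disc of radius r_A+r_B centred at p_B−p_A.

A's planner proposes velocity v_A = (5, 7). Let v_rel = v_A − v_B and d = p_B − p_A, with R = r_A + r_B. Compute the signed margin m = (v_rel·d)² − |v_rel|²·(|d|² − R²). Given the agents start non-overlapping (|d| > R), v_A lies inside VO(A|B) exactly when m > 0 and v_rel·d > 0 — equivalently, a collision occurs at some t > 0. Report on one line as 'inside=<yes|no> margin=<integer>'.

d = (-5, 14),  |d|² = 221;  R = 4+7 = 11,  c = 221−11² = 100
v_rel = (-1, 1),  |v_rel|² = 2;  v_rel·d = (-1)·(-5) + (1)·(14) = 19
2·t² − 38·t + 100 = 0  ⇒  m = 19² − 2·100 = 161
m = 161 > 0,  v_rel·d = 19 > 0  ⇒  inside

inside=yes margin=161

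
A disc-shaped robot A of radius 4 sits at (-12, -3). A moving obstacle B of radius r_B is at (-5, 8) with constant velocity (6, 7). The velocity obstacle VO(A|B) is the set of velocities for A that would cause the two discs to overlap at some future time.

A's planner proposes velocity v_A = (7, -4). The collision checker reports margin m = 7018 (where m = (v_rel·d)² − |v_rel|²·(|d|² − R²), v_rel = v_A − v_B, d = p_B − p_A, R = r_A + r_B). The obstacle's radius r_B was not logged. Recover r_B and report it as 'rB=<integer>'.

m = 7018
d = (7, 11);  v_rel = (1, -11),  |v_rel|² = 122
v_rel×d = (1)·(11) − (-11)·(7) = 88
since m = R²·122 − 88²:  R² = (7744 + 7018) / 122 = 121
R = √121 = 11  ⇒  r_B = 11 − 4 = 7

rB=7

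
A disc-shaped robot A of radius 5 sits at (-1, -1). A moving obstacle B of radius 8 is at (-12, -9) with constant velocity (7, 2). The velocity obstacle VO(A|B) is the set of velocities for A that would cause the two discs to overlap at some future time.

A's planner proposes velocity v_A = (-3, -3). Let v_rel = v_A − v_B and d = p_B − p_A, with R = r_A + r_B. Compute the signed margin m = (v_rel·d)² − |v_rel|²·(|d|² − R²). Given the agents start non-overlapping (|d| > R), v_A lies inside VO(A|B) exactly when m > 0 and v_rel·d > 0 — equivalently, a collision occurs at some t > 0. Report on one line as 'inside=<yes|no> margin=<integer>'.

d = (-11, -8),  |d|² = 185;  R = 5+8 = 13,  c = 185−13² = 16
v_rel = (-10, -5),  |v_rel|² = 125;  v_rel·d = (-10)·(-11) + (-5)·(-8) = 150
125·t² − 300·t + 16 = 0  ⇒  m = 150² − 125·16 = 20500
m = 20500 > 0,  v_rel·d = 150 > 0  ⇒  inside

inside=yes margin=20500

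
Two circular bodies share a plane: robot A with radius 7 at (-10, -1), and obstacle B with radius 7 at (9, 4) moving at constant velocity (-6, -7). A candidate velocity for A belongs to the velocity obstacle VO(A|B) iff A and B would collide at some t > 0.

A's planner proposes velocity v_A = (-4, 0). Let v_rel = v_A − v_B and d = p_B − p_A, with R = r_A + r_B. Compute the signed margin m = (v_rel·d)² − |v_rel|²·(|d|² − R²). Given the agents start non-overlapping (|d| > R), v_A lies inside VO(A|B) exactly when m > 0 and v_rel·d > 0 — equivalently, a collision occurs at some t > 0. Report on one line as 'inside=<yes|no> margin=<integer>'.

d = (19, 5),  |d|² = 386;  R = 7+7 = 14,  c = 386−14² = 190
v_rel = (2, 7),  |v_rel|² = 53;  v_rel·d = (2)·(19) + (7)·(5) = 73
53·t² − 146·t + 190 = 0  ⇒  m = 73² − 53·190 = -4741
m = -4741 < 0,  v_rel·d = 73 > 0  ⇒  outside

inside=no margin=-4741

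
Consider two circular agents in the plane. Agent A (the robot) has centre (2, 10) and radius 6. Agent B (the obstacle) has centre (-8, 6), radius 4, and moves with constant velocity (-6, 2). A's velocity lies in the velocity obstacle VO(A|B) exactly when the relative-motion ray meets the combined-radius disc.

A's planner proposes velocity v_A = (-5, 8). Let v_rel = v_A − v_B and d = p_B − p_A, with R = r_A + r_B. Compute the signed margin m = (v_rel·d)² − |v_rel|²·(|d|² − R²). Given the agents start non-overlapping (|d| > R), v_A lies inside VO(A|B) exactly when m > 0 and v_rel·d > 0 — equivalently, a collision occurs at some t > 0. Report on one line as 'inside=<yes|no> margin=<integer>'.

d = (-10, -4),  |d|² = 116;  R = 6+4 = 10,  c = 116−10² = 16
v_rel = (1, 6),  |v_rel|² = 37;  v_rel·d = (1)·(-10) + (6)·(-4) = -34
37·t² + 68·t + 16 = 0  ⇒  m = (-34)² − 37·16 = 564
m = 564 > 0,  v_rel·d = -34 < 0  ⇒  outside

inside=no margin=564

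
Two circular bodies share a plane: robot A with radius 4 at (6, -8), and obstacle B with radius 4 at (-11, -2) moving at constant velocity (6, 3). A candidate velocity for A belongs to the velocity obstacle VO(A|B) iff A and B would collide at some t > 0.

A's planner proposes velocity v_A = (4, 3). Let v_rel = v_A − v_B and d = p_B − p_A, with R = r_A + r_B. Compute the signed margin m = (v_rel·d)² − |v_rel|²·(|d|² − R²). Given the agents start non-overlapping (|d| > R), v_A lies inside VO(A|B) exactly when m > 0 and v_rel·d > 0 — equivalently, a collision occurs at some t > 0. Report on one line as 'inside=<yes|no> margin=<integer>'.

d = (-17, 6),  |d|² = 325;  R = 4+4 = 8,  c = 325−8² = 261
v_rel = (-2, 0),  |v_rel|² = 4;  v_rel·d = (-2)·(-17) + (0)·(6) = 34
4·t² − 68·t + 261 = 0  ⇒  m = 34² − 4·261 = 112
m = 112 > 0,  v_rel·d = 34 > 0  ⇒  inside

inside=yes margin=112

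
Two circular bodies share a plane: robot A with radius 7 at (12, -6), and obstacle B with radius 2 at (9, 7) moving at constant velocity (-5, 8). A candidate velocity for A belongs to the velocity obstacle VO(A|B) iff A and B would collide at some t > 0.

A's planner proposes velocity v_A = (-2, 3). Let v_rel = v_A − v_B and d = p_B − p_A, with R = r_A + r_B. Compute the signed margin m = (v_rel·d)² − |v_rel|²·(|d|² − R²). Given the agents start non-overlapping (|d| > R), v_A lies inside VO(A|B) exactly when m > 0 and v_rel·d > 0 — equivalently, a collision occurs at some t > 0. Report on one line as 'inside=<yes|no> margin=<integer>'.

d = (-3, 13),  |d|² = 178;  R = 7+2 = 9,  c = 178−9² = 97
v_rel = (3, -5),  |v_rel|² = 34;  v_rel·d = (3)·(-3) + (-5)·(13) = -74
34·t² + 148·t + 97 = 0  ⇒  m = (-74)² − 34·97 = 2178
m = 2178 > 0,  v_rel·d = -74 < 0  ⇒  outside

inside=no margin=2178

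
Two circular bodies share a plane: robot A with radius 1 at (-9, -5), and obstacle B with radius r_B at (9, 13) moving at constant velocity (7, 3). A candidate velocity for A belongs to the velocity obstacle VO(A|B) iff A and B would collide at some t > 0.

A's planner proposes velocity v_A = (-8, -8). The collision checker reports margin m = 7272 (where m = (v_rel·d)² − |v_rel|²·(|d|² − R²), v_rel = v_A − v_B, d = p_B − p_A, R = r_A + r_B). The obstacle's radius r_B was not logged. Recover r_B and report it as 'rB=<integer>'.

m = 7272
d = (18, 18);  v_rel = (-15, -11),  |v_rel|² = 346
v_rel×d = (-15)·(18) − (-11)·(18) = -72
since m = R²·346 − (-72)²:  R² = (5184 + 7272) / 346 = 36
R = √36 = 6  ⇒  r_B = 6 − 1 = 5

rB=5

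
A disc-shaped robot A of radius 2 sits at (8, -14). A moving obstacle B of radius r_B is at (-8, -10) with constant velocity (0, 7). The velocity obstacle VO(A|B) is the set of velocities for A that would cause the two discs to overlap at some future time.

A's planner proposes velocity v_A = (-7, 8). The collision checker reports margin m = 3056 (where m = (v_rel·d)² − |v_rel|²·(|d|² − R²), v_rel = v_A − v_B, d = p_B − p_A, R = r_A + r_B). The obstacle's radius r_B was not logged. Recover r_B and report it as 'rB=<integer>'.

m = 3056
d = (-16, 4);  v_rel = (-7, 1),  |v_rel|² = 50
v_rel×d = (-7)·(4) − (1)·(-16) = -12
since m = R²·50 − (-12)²:  R² = (144 + 3056) / 50 = 64
R = √64 = 8  ⇒  r_B = 8 − 2 = 6

rB=6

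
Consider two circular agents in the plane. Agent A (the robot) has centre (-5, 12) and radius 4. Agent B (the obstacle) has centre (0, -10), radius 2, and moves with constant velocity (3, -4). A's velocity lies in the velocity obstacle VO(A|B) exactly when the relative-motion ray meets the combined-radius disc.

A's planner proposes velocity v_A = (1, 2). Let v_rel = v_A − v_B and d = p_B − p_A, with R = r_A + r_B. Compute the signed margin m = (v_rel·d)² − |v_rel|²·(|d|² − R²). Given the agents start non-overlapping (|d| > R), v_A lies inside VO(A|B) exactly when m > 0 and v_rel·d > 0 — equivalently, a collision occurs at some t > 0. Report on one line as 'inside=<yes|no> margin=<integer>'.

d = (5, -22),  |d|² = 509;  R = 4+2 = 6,  c = 509−6² = 473
v_rel = (-2, 6),  |v_rel|² = 40;  v_rel·d = (-2)·(5) + (6)·(-22) = -142
40·t² + 284·t + 473 = 0  ⇒  m = (-142)² − 40·473 = 1244
m = 1244 > 0,  v_rel·d = -142 < 0  ⇒  outside

inside=no margin=1244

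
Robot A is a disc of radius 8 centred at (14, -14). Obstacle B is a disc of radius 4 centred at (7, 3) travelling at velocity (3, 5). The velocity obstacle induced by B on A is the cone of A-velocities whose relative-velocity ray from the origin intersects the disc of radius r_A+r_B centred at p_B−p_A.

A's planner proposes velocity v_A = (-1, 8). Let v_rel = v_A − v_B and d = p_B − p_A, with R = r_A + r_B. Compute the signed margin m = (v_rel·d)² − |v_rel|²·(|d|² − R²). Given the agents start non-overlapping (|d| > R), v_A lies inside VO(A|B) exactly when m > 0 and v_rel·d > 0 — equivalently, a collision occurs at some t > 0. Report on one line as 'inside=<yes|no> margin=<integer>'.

d = (-7, 17),  |d|² = 338;  R = 8+4 = 12,  c = 338−12² = 194
v_rel = (-4, 3),  |v_rel|² = 25;  v_rel·d = (-4)·(-7) + (3)·(17) = 79
25·t² − 158·t + 194 = 0  ⇒  m = 79² − 25·194 = 1391
m = 1391 > 0,  v_rel·d = 79 > 0  ⇒  inside

inside=yes margin=1391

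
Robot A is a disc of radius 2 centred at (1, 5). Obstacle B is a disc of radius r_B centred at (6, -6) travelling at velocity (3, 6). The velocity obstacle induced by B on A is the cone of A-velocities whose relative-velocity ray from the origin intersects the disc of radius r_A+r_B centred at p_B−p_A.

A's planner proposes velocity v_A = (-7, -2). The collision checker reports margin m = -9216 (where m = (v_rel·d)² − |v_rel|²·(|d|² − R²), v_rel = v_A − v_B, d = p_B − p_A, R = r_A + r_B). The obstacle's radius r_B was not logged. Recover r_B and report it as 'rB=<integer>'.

m = -9216
d = (5, -11);  v_rel = (-10, -8),  |v_rel|² = 164
v_rel×d = (-10)·(-11) − (-8)·(5) = 150
since m = R²·164 − 150²:  R² = (22500 + -9216) / 164 = 81
R = √81 = 9  ⇒  r_B = 9 − 2 = 7

rB=7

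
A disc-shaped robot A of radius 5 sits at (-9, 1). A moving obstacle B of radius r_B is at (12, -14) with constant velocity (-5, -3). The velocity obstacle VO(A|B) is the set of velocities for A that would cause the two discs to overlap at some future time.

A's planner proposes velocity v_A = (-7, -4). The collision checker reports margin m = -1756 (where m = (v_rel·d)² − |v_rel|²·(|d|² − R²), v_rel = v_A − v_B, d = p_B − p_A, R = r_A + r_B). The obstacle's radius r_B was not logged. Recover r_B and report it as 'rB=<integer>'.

m = -1756
d = (21, -15);  v_rel = (-2, -1),  |v_rel|² = 5
v_rel×d = (-2)·(-15) − (-1)·(21) = 51
since m = R²·5 − 51²:  R² = (2601 + -1756) / 5 = 169
R = √169 = 13  ⇒  r_B = 13 − 5 = 8

rB=8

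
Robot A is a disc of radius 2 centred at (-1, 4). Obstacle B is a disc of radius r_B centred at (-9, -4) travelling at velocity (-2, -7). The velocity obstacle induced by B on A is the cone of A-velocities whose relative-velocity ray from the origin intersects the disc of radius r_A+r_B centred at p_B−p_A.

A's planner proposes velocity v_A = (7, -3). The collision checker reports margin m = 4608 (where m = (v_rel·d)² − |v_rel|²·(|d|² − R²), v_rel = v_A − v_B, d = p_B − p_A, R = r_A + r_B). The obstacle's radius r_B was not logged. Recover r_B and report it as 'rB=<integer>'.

m = 4608
d = (-8, -8);  v_rel = (9, 4),  |v_rel|² = 97
v_rel×d = (9)·(-8) − (4)·(-8) = -40
since m = R²·97 − (-40)²:  R² = (1600 + 4608) / 97 = 64
R = √64 = 8  ⇒  r_B = 8 − 2 = 6

rB=6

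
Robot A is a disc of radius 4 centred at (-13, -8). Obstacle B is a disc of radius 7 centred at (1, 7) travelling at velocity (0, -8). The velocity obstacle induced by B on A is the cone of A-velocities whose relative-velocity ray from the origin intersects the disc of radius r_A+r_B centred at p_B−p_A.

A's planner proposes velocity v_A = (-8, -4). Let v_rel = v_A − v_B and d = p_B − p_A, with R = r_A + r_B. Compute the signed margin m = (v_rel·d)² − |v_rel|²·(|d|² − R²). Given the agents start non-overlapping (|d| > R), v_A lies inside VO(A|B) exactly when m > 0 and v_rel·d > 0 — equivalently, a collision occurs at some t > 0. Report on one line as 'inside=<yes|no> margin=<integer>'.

d = (14, 15),  |d|² = 421;  R = 4+7 = 11,  c = 421−11² = 300
v_rel = (-8, 4),  |v_rel|² = 80;  v_rel·d = (-8)·(14) + (4)·(15) = -52
80·t² + 104·t + 300 = 0  ⇒  m = (-52)² − 80·300 = -21296
m = -21296 < 0,  v_rel·d = -52 < 0  ⇒  outside

inside=no margin=-21296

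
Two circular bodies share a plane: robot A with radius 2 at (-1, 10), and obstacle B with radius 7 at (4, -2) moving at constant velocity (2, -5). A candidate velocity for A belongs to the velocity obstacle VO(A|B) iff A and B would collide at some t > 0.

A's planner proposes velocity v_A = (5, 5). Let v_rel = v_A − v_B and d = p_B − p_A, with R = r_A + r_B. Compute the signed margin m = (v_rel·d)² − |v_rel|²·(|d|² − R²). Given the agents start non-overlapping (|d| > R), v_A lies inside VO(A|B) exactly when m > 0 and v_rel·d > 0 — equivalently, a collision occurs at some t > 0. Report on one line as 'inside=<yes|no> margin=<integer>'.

d = (5, -12),  |d|² = 169;  R = 2+7 = 9,  c = 169−9² = 88
v_rel = (3, 10),  |v_rel|² = 109;  v_rel·d = (3)·(5) + (10)·(-12) = -105
109·t² + 210·t + 88 = 0  ⇒  m = (-105)² − 109·88 = 1433
m = 1433 > 0,  v_rel·d = -105 < 0  ⇒  outside

inside=no margin=1433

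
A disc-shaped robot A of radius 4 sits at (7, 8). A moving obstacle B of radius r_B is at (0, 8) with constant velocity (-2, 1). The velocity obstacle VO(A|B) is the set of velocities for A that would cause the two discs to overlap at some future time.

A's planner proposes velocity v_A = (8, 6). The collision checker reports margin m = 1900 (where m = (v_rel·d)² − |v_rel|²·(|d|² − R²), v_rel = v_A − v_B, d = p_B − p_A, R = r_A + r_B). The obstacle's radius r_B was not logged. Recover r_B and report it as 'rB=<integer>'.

m = 1900
d = (-7, 0);  v_rel = (10, 5),  |v_rel|² = 125
v_rel×d = (10)·(0) − (5)·(-7) = 35
since m = R²·125 − 35²:  R² = (1225 + 1900) / 125 = 25
R = √25 = 5  ⇒  r_B = 5 − 4 = 1

rB=1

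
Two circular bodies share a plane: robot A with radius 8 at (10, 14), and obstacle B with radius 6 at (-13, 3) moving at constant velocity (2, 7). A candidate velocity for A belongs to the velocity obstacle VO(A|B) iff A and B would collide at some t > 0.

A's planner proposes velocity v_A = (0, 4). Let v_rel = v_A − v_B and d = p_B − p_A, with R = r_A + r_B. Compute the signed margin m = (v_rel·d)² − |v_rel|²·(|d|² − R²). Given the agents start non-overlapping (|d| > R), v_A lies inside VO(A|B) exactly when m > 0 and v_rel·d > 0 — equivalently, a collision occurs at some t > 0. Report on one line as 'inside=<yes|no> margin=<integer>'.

d = (-23, -11),  |d|² = 650;  R = 8+6 = 14,  c = 650−14² = 454
v_rel = (-2, -3),  |v_rel|² = 13;  v_rel·d = (-2)·(-23) + (-3)·(-11) = 79
13·t² − 158·t + 454 = 0  ⇒  m = 79² − 13·454 = 339
m = 339 > 0,  v_rel·d = 79 > 0  ⇒  inside

inside=yes margin=339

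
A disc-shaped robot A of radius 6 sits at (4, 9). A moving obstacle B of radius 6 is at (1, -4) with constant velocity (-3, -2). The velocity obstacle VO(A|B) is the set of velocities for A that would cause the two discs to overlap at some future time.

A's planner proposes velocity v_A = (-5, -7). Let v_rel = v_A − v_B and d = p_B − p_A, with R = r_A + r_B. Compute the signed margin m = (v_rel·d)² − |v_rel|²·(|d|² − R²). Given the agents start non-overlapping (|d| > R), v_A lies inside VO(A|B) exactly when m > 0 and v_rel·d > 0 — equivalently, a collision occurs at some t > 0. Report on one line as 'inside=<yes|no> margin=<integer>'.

d = (-3, -13),  |d|² = 178;  R = 6+6 = 12,  c = 178−12² = 34
v_rel = (-2, -5),  |v_rel|² = 29;  v_rel·d = (-2)·(-3) + (-5)·(-13) = 71
29·t² − 142·t + 34 = 0  ⇒  m = 71² − 29·34 = 4055
m = 4055 > 0,  v_rel·d = 71 > 0  ⇒  inside

inside=yes margin=4055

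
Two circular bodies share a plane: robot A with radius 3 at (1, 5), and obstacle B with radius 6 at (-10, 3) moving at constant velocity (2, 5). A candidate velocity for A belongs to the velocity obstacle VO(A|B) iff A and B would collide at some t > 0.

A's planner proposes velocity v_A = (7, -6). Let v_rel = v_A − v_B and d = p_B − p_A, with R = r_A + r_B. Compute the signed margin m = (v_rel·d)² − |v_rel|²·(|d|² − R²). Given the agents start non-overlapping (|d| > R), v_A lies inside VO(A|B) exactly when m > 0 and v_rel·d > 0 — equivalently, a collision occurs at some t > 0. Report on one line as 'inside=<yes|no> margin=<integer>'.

d = (-11, -2),  |d|² = 125;  R = 3+6 = 9,  c = 125−9² = 44
v_rel = (5, -11),  |v_rel|² = 146;  v_rel·d = (5)·(-11) + (-11)·(-2) = -33
146·t² + 66·t + 44 = 0  ⇒  m = (-33)² − 146·44 = -5335
m = -5335 < 0,  v_rel·d = -33 < 0  ⇒  outside

inside=no margin=-5335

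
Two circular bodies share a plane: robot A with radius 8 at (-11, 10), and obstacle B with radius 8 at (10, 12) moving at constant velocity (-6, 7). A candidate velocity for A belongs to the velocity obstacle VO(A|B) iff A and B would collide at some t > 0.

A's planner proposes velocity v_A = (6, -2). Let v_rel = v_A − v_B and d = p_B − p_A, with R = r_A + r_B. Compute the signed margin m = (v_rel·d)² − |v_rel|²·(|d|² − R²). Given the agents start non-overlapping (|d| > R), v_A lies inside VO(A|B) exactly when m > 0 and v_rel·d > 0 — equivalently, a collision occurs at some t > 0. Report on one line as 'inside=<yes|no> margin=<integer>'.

d = (21, 2),  |d|² = 445;  R = 8+8 = 16,  c = 445−16² = 189
v_rel = (12, -9),  |v_rel|² = 225;  v_rel·d = (12)·(21) + (-9)·(2) = 234
225·t² − 468·t + 189 = 0  ⇒  m = 234² − 225·189 = 12231
m = 12231 > 0,  v_rel·d = 234 > 0  ⇒  inside

inside=yes margin=12231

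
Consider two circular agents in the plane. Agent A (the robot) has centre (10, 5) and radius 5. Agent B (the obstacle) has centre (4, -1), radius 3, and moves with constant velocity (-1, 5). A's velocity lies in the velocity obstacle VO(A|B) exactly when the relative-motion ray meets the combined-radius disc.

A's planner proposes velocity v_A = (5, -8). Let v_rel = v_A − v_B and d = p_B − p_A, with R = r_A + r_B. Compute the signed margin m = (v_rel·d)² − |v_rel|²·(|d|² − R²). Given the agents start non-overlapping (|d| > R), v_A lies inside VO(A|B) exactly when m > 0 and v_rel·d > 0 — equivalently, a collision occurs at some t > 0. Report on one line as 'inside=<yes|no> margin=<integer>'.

d = (-6, -6),  |d|² = 72;  R = 5+3 = 8,  c = 72−8² = 8
v_rel = (6, -13),  |v_rel|² = 205;  v_rel·d = (6)·(-6) + (-13)·(-6) = 42
205·t² − 84·t + 8 = 0  ⇒  m = 42² − 205·8 = 124
m = 124 > 0,  v_rel·d = 42 > 0  ⇒  inside

inside=yes margin=124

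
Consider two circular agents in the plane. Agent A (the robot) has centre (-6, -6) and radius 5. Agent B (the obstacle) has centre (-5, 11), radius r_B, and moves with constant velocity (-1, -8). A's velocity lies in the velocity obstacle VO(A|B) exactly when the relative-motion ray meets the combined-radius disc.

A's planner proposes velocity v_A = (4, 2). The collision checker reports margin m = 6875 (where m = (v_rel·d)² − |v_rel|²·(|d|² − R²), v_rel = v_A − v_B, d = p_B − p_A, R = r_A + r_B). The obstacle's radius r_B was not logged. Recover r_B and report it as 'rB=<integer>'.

m = 6875
d = (1, 17);  v_rel = (5, 10),  |v_rel|² = 125
v_rel×d = (5)·(17) − (10)·(1) = 75
since m = R²·125 − 75²:  R² = (5625 + 6875) / 125 = 100
R = √100 = 10  ⇒  r_B = 10 − 5 = 5

rB=5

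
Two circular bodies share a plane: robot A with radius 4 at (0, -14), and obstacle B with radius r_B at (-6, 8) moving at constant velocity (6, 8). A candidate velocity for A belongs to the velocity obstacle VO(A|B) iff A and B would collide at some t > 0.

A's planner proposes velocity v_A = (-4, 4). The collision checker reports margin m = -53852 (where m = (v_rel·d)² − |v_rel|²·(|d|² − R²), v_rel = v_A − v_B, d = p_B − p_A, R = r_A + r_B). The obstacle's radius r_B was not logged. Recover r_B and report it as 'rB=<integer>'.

m = -53852
d = (-6, 22);  v_rel = (-10, -4),  |v_rel|² = 116
v_rel×d = (-10)·(22) − (-4)·(-6) = -244
since m = R²·116 − (-244)²:  R² = (59536 + -53852) / 116 = 49
R = √49 = 7  ⇒  r_B = 7 − 4 = 3

rB=3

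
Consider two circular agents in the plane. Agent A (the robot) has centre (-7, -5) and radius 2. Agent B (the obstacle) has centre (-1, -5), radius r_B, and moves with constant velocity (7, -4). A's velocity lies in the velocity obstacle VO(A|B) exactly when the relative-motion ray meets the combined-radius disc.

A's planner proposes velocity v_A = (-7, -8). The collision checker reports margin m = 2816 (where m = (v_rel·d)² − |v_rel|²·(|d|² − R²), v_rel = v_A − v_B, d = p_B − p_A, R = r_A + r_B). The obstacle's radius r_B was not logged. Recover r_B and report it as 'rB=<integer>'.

m = 2816
d = (6, 0);  v_rel = (-14, -4),  |v_rel|² = 212
v_rel×d = (-14)·(0) − (-4)·(6) = 24
since m = R²·212 − 24²:  R² = (576 + 2816) / 212 = 16
R = √16 = 4  ⇒  r_B = 4 − 2 = 2

rB=2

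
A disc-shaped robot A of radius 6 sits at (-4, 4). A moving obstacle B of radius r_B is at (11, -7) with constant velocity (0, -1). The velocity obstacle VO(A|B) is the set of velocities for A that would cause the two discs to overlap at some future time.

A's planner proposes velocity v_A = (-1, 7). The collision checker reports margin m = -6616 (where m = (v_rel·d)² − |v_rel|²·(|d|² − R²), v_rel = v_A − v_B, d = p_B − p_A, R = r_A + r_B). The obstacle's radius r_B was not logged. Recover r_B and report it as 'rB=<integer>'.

m = -6616
d = (15, -11);  v_rel = (-1, 8),  |v_rel|² = 65
v_rel×d = (-1)·(-11) − (8)·(15) = -109
since m = R²·65 − (-109)²:  R² = (11881 + -6616) / 65 = 81
R = √81 = 9  ⇒  r_B = 9 − 6 = 3

rB=3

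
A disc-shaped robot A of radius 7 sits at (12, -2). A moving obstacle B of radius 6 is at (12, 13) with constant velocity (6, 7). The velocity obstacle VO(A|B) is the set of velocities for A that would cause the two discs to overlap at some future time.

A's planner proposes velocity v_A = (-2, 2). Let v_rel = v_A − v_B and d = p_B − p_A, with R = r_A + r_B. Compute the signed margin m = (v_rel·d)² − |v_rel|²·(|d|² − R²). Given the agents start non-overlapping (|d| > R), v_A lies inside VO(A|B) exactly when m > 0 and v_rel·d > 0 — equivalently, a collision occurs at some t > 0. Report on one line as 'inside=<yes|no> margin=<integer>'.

d = (0, 15),  |d|² = 225;  R = 7+6 = 13,  c = 225−13² = 56
v_rel = (-8, -5),  |v_rel|² = 89;  v_rel·d = (-8)·(0) + (-5)·(15) = -75
89·t² + 150·t + 56 = 0  ⇒  m = (-75)² − 89·56 = 641
m = 641 > 0,  v_rel·d = -75 < 0  ⇒  outside

inside=no margin=641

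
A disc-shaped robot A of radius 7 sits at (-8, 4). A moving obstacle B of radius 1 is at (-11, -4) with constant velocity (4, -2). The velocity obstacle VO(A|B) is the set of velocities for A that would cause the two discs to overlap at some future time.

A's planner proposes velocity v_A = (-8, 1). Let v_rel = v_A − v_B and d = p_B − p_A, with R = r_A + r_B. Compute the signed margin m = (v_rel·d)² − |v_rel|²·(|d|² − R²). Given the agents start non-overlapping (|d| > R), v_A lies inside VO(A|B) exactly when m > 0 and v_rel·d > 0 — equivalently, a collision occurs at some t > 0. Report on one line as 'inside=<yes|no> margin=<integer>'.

d = (-3, -8),  |d|² = 73;  R = 7+1 = 8,  c = 73−8² = 9
v_rel = (-12, 3),  |v_rel|² = 153;  v_rel·d = (-12)·(-3) + (3)·(-8) = 12
153·t² − 24·t + 9 = 0  ⇒  m = 12² − 153·9 = -1233
m = -1233 < 0,  v_rel·d = 12 > 0  ⇒  outside

inside=no margin=-1233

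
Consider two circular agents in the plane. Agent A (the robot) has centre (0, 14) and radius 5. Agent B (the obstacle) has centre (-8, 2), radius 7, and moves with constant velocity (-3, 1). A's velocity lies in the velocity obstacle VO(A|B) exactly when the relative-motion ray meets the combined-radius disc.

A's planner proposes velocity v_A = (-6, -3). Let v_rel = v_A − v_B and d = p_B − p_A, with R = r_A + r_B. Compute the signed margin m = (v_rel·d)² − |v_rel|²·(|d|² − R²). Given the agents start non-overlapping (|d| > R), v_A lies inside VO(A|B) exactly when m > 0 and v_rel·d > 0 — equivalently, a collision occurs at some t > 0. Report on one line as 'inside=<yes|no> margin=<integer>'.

d = (-8, -12),  |d|² = 208;  R = 5+7 = 12,  c = 208−12² = 64
v_rel = (-3, -4),  |v_rel|² = 25;  v_rel·d = (-3)·(-8) + (-4)·(-12) = 72
25·t² − 144·t + 64 = 0  ⇒  m = 72² − 25·64 = 3584
m = 3584 > 0,  v_rel·d = 72 > 0  ⇒  inside

inside=yes margin=3584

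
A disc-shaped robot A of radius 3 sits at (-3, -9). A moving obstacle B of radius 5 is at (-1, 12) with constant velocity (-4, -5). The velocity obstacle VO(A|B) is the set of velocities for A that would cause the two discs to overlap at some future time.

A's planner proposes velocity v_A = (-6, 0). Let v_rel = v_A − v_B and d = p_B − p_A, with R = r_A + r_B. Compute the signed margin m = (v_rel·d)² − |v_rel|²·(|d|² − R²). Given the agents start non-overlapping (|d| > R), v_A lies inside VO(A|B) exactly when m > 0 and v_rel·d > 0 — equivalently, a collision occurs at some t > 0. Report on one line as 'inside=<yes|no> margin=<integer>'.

d = (2, 21),  |d|² = 445;  R = 3+5 = 8,  c = 445−8² = 381
v_rel = (-2, 5),  |v_rel|² = 29;  v_rel·d = (-2)·(2) + (5)·(21) = 101
29·t² − 202·t + 381 = 0  ⇒  m = 101² − 29·381 = -848
m = -848 < 0,  v_rel·d = 101 > 0  ⇒  outside

inside=no margin=-848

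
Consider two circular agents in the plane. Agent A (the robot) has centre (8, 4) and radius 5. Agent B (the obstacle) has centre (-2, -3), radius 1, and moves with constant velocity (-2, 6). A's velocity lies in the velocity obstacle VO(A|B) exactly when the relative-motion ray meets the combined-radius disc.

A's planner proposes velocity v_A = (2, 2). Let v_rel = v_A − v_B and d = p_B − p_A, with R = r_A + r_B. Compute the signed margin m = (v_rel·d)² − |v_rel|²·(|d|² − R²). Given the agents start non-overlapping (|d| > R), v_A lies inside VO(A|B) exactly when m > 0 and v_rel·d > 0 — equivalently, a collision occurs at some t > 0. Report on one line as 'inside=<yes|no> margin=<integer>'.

d = (-10, -7),  |d|² = 149;  R = 5+1 = 6,  c = 149−6² = 113
v_rel = (4, -4),  |v_rel|² = 32;  v_rel·d = (4)·(-10) + (-4)·(-7) = -12
32·t² + 24·t + 113 = 0  ⇒  m = (-12)² − 32·113 = -3472
m = -3472 < 0,  v_rel·d = -12 < 0  ⇒  outside

inside=no margin=-3472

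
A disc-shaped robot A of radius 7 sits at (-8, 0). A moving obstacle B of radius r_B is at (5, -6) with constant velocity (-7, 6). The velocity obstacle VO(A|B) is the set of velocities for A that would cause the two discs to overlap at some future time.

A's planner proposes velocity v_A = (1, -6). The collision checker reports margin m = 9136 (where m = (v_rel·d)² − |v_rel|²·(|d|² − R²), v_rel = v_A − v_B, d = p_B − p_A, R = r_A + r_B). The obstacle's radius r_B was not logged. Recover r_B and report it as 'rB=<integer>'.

m = 9136
d = (13, -6);  v_rel = (8, -12),  |v_rel|² = 208
v_rel×d = (8)·(-6) − (-12)·(13) = 108
since m = R²·208 − 108²:  R² = (11664 + 9136) / 208 = 100
R = √100 = 10  ⇒  r_B = 10 − 7 = 3

rB=3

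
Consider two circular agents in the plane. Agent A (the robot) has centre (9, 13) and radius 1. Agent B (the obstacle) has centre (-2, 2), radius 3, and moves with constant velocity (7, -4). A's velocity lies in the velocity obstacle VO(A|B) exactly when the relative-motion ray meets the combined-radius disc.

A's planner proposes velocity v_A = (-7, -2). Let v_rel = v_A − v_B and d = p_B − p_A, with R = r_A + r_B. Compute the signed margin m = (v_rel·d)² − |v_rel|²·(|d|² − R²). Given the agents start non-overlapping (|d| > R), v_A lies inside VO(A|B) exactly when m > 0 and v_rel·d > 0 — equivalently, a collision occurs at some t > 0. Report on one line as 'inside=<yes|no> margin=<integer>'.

d = (-11, -11),  |d|² = 242;  R = 1+3 = 4,  c = 242−4² = 226
v_rel = (-14, 2),  |v_rel|² = 200;  v_rel·d = (-14)·(-11) + (2)·(-11) = 132
200·t² − 264·t + 226 = 0  ⇒  m = 132² − 200·226 = -27776
m = -27776 < 0,  v_rel·d = 132 > 0  ⇒  outside

inside=no margin=-27776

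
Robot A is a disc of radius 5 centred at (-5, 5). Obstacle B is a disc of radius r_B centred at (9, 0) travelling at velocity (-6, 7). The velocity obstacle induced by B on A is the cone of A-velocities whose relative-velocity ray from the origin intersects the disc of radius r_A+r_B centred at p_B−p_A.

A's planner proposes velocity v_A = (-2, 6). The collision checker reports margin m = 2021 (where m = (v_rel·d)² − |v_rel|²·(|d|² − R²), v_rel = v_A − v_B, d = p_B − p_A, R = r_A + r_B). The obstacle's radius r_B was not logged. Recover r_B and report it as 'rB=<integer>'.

m = 2021
d = (14, -5);  v_rel = (4, -1),  |v_rel|² = 17
v_rel×d = (4)·(-5) − (-1)·(14) = -6
since m = R²·17 − (-6)²:  R² = (36 + 2021) / 17 = 121
R = √121 = 11  ⇒  r_B = 11 − 5 = 6

rB=6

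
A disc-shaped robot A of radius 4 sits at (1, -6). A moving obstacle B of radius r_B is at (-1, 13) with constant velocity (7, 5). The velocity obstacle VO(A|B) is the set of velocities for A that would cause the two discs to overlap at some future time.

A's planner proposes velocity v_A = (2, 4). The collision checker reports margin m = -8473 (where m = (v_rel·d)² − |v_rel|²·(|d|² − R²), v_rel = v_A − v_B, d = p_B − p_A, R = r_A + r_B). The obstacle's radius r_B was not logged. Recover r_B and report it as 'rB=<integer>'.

m = -8473
d = (-2, 19);  v_rel = (-5, -1),  |v_rel|² = 26
v_rel×d = (-5)·(19) − (-1)·(-2) = -97
since m = R²·26 − (-97)²:  R² = (9409 + -8473) / 26 = 36
R = √36 = 6  ⇒  r_B = 6 − 4 = 2

rB=2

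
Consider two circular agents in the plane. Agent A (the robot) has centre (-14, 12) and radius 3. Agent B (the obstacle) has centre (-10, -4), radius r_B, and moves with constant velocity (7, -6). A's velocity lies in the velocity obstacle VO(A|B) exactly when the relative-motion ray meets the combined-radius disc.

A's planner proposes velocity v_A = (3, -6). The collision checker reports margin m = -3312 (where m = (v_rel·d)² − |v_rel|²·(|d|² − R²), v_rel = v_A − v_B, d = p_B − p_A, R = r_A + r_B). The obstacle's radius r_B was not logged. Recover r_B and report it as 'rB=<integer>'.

m = -3312
d = (4, -16);  v_rel = (-4, 0),  |v_rel|² = 16
v_rel×d = (-4)·(-16) − (0)·(4) = 64
since m = R²·16 − 64²:  R² = (4096 + -3312) / 16 = 49
R = √49 = 7  ⇒  r_B = 7 − 3 = 4

rB=4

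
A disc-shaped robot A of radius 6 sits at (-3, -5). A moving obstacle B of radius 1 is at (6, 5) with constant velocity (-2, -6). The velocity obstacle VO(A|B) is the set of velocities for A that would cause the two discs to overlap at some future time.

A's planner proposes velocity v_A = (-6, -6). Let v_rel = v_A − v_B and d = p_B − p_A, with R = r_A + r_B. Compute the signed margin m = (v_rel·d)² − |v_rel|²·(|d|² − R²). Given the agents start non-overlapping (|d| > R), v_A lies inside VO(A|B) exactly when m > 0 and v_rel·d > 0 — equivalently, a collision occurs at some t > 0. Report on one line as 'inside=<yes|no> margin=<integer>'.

d = (9, 10),  |d|² = 181;  R = 6+1 = 7,  c = 181−7² = 132
v_rel = (-4, 0),  |v_rel|² = 16;  v_rel·d = (-4)·(9) + (0)·(10) = -36
16·t² + 72·t + 132 = 0  ⇒  m = (-36)² − 16·132 = -816
m = -816 < 0,  v_rel·d = -36 < 0  ⇒  outside

inside=no margin=-816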